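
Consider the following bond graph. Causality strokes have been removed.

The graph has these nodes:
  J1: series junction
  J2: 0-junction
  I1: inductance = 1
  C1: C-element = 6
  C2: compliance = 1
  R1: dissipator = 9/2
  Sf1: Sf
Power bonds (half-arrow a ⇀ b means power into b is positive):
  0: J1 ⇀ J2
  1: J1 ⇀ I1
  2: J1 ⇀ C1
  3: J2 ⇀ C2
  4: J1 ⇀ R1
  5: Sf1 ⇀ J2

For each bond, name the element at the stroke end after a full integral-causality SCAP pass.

bond 0 →J1
bond 1 →I1
bond 2 →J1
bond 3 →J2
bond 4 →J1
bond 5 →Sf1

β5 stroke→Sf1  (Sf1: flow source, stroke at near end)
β1 stroke→I1  (I1 outputs flow p/I1)
β0 stroke→J1  (1-jn J1 has f-setter on 1)
β2 stroke→J1  (1-jn J1 has f-setter on 1)
β4 stroke→J1  (J1: bond 1 brought flow, rest push out)
β3 stroke→J2  (only one effort-in slot at J2)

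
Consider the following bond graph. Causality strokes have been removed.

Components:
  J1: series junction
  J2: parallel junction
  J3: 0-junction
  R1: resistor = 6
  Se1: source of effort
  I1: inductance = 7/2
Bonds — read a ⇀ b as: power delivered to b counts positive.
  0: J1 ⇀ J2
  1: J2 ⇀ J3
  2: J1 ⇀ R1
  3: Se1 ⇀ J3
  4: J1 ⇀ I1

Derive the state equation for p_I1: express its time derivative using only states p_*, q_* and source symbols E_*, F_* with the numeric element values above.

dp_I1/dt = -E_Se1 - 12*p_I1/7

bond 3 |J3  (source Se1 imposes e)
bond 1 |J2  (J3: bond 3 brought effort, rest push out)
bond 0 |J1  (0-jn J2 has e-setter on 1)
bond 4 |I1  (prefer integral on I1)
bond 2 |J1  (1-jn J1 has f-setter on 4)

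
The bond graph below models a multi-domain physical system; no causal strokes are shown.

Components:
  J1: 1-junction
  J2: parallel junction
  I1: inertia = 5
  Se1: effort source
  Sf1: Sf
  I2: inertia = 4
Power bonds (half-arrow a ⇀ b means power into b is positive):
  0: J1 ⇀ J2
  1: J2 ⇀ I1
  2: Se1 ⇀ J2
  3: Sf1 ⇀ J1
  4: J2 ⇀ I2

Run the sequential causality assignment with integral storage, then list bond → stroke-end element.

β0 stroke at J1
β1 stroke at I1
β2 stroke at J2
β3 stroke at Sf1
β4 stroke at I2

bond 2 stroke at J2  (Se1 (Se) sets effort on bond)
bond 3 stroke at Sf1  (source Sf1 imposes f)
bond 0 stroke at J1  (1-jn J1 has f-setter on 3)
bond 1 stroke at I1  (J2 effort already set via bond 2)
bond 4 stroke at I2  (0-jn J2 has e-setter on 2)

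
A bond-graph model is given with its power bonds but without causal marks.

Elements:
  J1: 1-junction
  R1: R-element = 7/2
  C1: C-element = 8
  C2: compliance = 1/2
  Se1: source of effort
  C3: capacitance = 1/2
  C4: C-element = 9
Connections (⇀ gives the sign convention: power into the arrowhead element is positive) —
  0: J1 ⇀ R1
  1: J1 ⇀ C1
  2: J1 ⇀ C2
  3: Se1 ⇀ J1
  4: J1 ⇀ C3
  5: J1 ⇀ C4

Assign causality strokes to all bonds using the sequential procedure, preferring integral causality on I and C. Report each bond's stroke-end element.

β0 stroke at R1
β1 stroke at J1
β2 stroke at J1
β3 stroke at J1
β4 stroke at J1
β5 stroke at J1

#3 →J1  (Se1: effort source, stroke at far end)
#1 →J1  (C1: C, integral causality)
#2 →J1  (prefer integral on C2)
#4 →J1  (C3 integral (e out))
#5 →J1  (prefer integral on C4)
#0 →R1  (closing 1-jn rule on J1)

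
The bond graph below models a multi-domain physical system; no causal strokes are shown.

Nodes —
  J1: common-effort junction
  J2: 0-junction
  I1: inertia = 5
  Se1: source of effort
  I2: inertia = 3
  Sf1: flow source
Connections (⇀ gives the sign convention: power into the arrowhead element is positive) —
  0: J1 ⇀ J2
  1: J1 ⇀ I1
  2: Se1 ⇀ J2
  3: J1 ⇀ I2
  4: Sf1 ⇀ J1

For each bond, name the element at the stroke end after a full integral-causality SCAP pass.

b2 →J2  (Se1 (Se) sets effort on bond)
b4 →Sf1  (Sf1: flow source, stroke at near end)
b0 →J1  (J2 effort already set via bond 2)
b1 →I1  (J1: bond 0 brought effort, rest push out)
b3 →I2  (common-e at J1 fixed by 0)

#0 stroke at J1
#1 stroke at I1
#2 stroke at J2
#3 stroke at I2
#4 stroke at Sf1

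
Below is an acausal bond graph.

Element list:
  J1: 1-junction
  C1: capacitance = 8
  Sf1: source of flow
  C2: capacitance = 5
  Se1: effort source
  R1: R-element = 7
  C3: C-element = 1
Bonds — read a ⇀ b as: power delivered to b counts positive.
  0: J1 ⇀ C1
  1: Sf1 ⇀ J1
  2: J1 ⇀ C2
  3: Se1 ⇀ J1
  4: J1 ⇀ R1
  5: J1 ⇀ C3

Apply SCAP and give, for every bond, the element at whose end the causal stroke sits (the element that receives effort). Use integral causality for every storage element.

β0 →J1
β1 →Sf1
β2 →J1
β3 →J1
β4 →J1
β5 →J1

bond 1 |Sf1  (source Sf1 imposes f)
bond 3 |J1  (source Se1 imposes e)
bond 0 |J1  (1-jn J1 has f-setter on 1)
bond 2 |J1  (common-f at J1 fixed by 1)
bond 4 |J1  (J1 flow already set via bond 1)
bond 5 |J1  (J1: bond 1 brought flow, rest push out)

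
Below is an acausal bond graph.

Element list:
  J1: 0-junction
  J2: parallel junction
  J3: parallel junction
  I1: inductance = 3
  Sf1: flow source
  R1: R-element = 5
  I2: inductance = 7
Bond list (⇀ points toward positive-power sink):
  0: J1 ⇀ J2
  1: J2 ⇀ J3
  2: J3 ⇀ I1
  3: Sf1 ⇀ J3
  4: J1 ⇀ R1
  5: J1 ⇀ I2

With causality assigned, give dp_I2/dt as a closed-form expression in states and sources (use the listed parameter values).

bond 3 stroke at Sf1  (Sf1 (Sf) sets flow on bond)
bond 2 stroke at I1  (I1: I, integral causality)
bond 1 stroke at J3  (J3 needs exactly one e-in)
bond 0 stroke at J2  (J2: last free bond brings effort in)
bond 5 stroke at I2  (I2 integral (f out))
bond 4 stroke at J1  (only one effort-in slot at J1)

dp_I2/dt = 5*F_Sf1 - 5*p_I1/3 - 5*p_I2/7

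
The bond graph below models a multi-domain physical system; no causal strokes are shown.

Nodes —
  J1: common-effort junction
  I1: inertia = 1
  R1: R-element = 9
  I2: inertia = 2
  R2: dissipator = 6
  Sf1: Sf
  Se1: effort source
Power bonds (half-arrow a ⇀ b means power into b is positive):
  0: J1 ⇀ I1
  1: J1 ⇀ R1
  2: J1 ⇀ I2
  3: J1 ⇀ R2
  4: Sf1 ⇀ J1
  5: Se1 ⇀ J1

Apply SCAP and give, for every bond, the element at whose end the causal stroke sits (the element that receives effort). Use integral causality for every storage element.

β0 stroke at I1
β1 stroke at R1
β2 stroke at I2
β3 stroke at R2
β4 stroke at Sf1
β5 stroke at J1

b4 →Sf1  (Sf1 (Sf) sets flow on bond)
b5 →J1  (Se1 (Se) sets effort on bond)
b0 →I1  (J1: bond 5 brought effort, rest push out)
b1 →R1  (common-e at J1 fixed by 5)
b2 →I2  (J1 effort already set via bond 5)
b3 →R2  (J1: bond 5 brought effort, rest push out)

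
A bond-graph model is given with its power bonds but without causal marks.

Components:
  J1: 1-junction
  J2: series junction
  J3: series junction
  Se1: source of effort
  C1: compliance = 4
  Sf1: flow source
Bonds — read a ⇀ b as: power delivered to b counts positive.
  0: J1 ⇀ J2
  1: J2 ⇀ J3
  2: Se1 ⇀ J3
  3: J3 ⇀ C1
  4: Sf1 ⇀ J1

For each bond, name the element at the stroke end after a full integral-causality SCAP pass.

#0 stroke→J1
#1 stroke→J2
#2 stroke→J3
#3 stroke→J3
#4 stroke→Sf1

b2 stroke at J3  (Se1 (Se) sets effort on bond)
b4 stroke at Sf1  (Sf1 (Sf) sets flow on bond)
b0 stroke at J1  (1-jn J1 has f-setter on 4)
b1 stroke at J2  (common-f at J2 fixed by 0)
b3 stroke at J3  (common-f at J3 fixed by 1)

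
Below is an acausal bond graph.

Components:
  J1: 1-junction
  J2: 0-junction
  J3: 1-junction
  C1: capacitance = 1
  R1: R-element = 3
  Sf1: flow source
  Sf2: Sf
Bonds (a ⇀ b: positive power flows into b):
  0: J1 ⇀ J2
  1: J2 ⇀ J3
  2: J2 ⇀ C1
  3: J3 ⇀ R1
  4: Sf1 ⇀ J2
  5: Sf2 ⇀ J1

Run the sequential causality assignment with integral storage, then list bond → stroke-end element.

bond 4 |Sf1  (source Sf1 imposes f)
bond 5 |Sf2  (Sf2 (Sf) sets flow on bond)
bond 0 |J1  (common-f at J1 fixed by 5)
bond 2 |J2  (C1: C, integral causality)
bond 1 |J3  (J2 effort already set via bond 2)
bond 3 |R1  (J3: last free bond brings flow in)

β0 stroke→J1
β1 stroke→J3
β2 stroke→J2
β3 stroke→R1
β4 stroke→Sf1
β5 stroke→Sf2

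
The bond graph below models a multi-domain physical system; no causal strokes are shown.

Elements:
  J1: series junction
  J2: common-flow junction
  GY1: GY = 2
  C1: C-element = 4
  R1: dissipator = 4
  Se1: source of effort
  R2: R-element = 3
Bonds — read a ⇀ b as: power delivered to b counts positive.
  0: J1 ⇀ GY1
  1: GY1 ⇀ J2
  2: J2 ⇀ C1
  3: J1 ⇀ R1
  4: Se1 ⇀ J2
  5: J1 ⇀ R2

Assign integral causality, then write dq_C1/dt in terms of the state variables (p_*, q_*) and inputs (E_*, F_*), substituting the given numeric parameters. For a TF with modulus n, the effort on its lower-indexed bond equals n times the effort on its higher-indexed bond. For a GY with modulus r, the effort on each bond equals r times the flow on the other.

dq_C1/dt = 7*E_Se1/4 - 7*q_C1/16

#4 →J2  (Se1 fixes effort; stroke away)
#2 →J2  (C1: C, integral causality)
#1 →GY1  (closing 1-jn rule on J2)
#0 →GY1  (GY1: gyrator matches bond 1)
#3 →J1  (1-jn J1 has f-setter on 0)
#5 →J1  (J1: bond 0 brought flow, rest push out)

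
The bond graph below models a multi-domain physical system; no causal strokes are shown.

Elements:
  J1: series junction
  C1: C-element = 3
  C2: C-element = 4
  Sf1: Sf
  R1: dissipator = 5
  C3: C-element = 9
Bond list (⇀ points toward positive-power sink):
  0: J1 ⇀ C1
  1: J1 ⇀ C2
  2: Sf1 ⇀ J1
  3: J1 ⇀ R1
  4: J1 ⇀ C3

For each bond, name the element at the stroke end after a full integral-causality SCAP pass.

b2 stroke→Sf1  (Sf1 (Sf) sets flow on bond)
b0 stroke→J1  (common-f at J1 fixed by 2)
b1 stroke→J1  (1-jn J1 has f-setter on 2)
b3 stroke→J1  (1-jn J1 has f-setter on 2)
b4 stroke→J1  (J1: bond 2 brought flow, rest push out)

#0 |J1
#1 |J1
#2 |Sf1
#3 |J1
#4 |J1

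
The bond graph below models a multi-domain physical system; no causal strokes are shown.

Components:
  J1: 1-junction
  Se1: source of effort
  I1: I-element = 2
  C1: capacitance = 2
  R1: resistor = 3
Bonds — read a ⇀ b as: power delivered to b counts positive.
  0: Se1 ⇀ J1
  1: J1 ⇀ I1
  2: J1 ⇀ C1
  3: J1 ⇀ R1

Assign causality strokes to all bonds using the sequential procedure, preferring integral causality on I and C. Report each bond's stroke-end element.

β0 |J1  (Se1 fixes effort; stroke away)
β1 |I1  (I1 outputs flow p/I1)
β2 |J1  (J1 flow already set via bond 1)
β3 |J1  (J1 flow already set via bond 1)

bond 0 |J1
bond 1 |I1
bond 2 |J1
bond 3 |J1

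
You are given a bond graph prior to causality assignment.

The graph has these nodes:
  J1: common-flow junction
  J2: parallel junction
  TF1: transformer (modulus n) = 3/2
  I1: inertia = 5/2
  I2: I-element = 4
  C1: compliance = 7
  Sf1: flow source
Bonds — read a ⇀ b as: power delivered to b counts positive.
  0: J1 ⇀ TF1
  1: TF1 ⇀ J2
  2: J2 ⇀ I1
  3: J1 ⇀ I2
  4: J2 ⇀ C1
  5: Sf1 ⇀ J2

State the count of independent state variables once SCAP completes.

#5 →Sf1  (Sf1 fixes flow; stroke at Sf1)
#2 →I1  (I1 integral (f out))
#3 →I2  (prefer integral on I2)
#0 →J1  (J1 flow already set via bond 3)
#1 →TF1  (through TF1, causality passes straight; one stroke at TF1)
#4 →J2  (closing 0-jn rule on J2)

3  (C1, I1, I2 all integral)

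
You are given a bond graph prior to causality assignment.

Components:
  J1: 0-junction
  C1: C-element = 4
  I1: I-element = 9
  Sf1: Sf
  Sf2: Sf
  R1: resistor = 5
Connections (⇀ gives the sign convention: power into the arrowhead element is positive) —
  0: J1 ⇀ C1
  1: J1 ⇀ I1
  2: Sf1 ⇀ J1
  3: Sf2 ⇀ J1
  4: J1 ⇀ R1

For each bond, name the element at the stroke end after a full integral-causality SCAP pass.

β2 |Sf1  (Sf1 (Sf) sets flow on bond)
β3 |Sf2  (Sf2 (Sf) sets flow on bond)
β0 |J1  (C1 outputs effort q/C1)
β1 |I1  (J1 effort already set via bond 0)
β4 |R1  (common-e at J1 fixed by 0)

b0 →J1
b1 →I1
b2 →Sf1
b3 →Sf2
b4 →R1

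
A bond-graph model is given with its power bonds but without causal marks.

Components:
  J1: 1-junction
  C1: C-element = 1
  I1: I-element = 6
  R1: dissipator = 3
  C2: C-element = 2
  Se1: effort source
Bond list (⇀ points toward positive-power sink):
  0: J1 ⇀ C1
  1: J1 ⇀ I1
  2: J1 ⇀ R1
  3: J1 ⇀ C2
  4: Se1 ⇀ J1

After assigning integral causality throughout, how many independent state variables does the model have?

3  (C1, C2, I1 all integral)

#4 |J1  (source Se1 imposes e)
#0 |J1  (prefer integral on C1)
#1 |I1  (I1: I, integral causality)
#2 |J1  (1-jn J1 has f-setter on 1)
#3 |J1  (J1: bond 1 brought flow, rest push out)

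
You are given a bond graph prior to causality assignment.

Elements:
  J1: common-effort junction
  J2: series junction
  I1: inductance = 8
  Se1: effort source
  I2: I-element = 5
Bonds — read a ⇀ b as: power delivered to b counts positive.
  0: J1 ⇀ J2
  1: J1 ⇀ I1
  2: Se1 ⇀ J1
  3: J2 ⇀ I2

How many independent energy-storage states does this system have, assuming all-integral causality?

#2 stroke→J1  (Se1: effort source, stroke at far end)
#0 stroke→J2  (common-e at J1 fixed by 2)
#1 stroke→I1  (J1 effort already set via bond 2)
#3 stroke→I2  (only one flow-in slot at J2)

2  (I1, I2 all integral)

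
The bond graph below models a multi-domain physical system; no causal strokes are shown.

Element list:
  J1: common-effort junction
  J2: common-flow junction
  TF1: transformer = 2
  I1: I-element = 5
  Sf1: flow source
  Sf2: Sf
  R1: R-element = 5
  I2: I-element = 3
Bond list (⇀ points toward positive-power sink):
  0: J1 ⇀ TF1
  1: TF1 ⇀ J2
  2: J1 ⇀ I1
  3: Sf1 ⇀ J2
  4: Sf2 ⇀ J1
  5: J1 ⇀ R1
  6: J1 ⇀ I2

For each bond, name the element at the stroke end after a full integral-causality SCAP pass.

bond 0 |TF1
bond 1 |J2
bond 2 |I1
bond 3 |Sf1
bond 4 |Sf2
bond 5 |J1
bond 6 |I2

#3 stroke at Sf1  (Sf1 (Sf) sets flow on bond)
#4 stroke at Sf2  (Sf2 (Sf) sets flow on bond)
#1 stroke at J2  (1-jn J2 has f-setter on 3)
#0 stroke at TF1  (TF1: transformer flips bond 1)
#2 stroke at I1  (I1 outputs flow p/I1)
#6 stroke at I2  (prefer integral on I2)
#5 stroke at J1  (J1: last free bond brings effort in)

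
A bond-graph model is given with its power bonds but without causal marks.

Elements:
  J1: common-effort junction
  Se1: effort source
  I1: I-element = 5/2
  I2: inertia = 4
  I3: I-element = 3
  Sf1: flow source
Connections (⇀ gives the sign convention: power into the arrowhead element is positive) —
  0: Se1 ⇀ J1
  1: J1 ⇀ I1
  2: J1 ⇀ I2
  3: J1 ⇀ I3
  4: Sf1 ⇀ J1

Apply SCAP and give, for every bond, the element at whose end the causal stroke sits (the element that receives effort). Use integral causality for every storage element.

bond 0 stroke→J1
bond 1 stroke→I1
bond 2 stroke→I2
bond 3 stroke→I3
bond 4 stroke→Sf1

#0 stroke at J1  (source Se1 imposes e)
#4 stroke at Sf1  (Sf1: flow source, stroke at near end)
#1 stroke at I1  (common-e at J1 fixed by 0)
#2 stroke at I2  (0-jn J1 has e-setter on 0)
#3 stroke at I3  (J1 effort already set via bond 0)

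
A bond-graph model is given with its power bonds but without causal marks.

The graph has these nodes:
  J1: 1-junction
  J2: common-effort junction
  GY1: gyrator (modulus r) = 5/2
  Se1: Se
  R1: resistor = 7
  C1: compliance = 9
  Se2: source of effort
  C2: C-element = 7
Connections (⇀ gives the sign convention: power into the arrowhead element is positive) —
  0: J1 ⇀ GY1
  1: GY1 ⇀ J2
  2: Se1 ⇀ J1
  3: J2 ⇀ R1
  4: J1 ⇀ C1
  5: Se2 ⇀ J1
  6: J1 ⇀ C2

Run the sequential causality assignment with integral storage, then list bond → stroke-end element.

#0 |GY1
#1 |GY1
#2 |J1
#3 |J2
#4 |J1
#5 |J1
#6 |J1

β2 →J1  (Se1 fixes effort; stroke away)
β5 →J1  (Se2 (Se) sets effort on bond)
β4 →J1  (prefer integral on C1)
β6 →J1  (C2 integral (e out))
β0 →GY1  (closing 1-jn rule on J1)
β1 →GY1  (GY GY1: same side as bond 0)
β3 →J2  (J2: last free bond brings effort in)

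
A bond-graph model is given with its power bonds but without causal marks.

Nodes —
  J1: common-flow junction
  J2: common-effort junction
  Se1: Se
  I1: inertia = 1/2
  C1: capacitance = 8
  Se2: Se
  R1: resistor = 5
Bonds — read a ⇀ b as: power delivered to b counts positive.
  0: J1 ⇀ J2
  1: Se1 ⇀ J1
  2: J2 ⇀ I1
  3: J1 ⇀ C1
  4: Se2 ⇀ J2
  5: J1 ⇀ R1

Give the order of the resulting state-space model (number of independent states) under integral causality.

β1 →J1  (source Se1 imposes e)
β4 →J2  (Se2: effort source, stroke at far end)
β0 →J1  (0-jn J2 has e-setter on 4)
β2 →I1  (common-e at J2 fixed by 4)
β3 →J1  (C1: C, integral causality)
β5 →R1  (J1 needs exactly one f-in)

2  (C1, I1 all integral)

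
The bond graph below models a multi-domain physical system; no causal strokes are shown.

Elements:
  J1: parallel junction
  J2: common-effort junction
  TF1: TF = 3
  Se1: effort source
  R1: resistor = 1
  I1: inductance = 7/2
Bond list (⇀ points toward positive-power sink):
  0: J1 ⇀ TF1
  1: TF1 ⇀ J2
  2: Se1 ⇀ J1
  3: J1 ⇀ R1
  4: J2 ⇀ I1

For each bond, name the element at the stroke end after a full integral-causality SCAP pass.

b0 stroke at TF1
b1 stroke at J2
b2 stroke at J1
b3 stroke at R1
b4 stroke at I1

β2 stroke→J1  (Se1 (Se) sets effort on bond)
β0 stroke→TF1  (common-e at J1 fixed by 2)
β3 stroke→R1  (J1 effort already set via bond 2)
β1 stroke→J2  (TF1: transformer flips bond 0)
β4 stroke→I1  (J2 effort already set via bond 1)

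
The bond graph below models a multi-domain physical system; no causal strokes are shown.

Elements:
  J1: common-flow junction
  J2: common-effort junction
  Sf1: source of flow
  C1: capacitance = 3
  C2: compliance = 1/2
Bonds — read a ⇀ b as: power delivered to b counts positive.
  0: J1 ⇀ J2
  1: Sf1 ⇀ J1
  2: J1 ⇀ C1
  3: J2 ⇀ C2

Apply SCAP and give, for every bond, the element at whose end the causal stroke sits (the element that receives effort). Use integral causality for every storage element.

β1 stroke→Sf1  (Sf1 fixes flow; stroke at Sf1)
β0 stroke→J1  (J1: bond 1 brought flow, rest push out)
β2 stroke→J1  (J1: bond 1 brought flow, rest push out)
β3 stroke→J2  (J2 needs exactly one e-in)

bond 0 stroke at J1
bond 1 stroke at Sf1
bond 2 stroke at J1
bond 3 stroke at J2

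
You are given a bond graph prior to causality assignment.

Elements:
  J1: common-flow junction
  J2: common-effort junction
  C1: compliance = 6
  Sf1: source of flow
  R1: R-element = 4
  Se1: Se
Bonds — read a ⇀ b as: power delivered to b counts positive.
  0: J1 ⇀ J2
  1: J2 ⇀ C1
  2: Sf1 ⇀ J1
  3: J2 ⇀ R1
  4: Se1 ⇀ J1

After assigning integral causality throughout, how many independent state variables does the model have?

b2 stroke→Sf1  (Sf1: flow source, stroke at near end)
b4 stroke→J1  (Se1 fixes effort; stroke away)
b0 stroke→J1  (1-jn J1 has f-setter on 2)
b1 stroke→J2  (C1: C, integral causality)
b3 stroke→R1  (0-jn J2 has e-setter on 1)

1  (C1 all integral)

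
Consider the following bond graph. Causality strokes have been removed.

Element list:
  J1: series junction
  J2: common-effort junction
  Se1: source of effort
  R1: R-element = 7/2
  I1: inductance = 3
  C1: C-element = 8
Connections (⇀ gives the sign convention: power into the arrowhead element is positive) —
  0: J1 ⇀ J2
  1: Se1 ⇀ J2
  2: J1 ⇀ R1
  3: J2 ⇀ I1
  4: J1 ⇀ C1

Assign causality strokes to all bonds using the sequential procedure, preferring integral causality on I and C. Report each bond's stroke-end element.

#1 stroke at J2  (source Se1 imposes e)
#0 stroke at J1  (J2 effort already set via bond 1)
#3 stroke at I1  (J2: bond 1 brought effort, rest push out)
#4 stroke at J1  (prefer integral on C1)
#2 stroke at R1  (J1: last free bond brings flow in)

#0 stroke at J1
#1 stroke at J2
#2 stroke at R1
#3 stroke at I1
#4 stroke at J1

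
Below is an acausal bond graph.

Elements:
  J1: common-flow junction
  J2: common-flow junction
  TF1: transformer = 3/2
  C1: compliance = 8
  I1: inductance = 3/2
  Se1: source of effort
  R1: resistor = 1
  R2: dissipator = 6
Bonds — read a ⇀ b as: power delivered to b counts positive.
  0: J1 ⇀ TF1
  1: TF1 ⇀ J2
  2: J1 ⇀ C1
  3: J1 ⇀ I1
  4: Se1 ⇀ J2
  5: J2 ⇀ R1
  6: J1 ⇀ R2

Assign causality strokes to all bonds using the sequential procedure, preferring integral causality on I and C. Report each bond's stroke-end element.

#0 |J1
#1 |TF1
#2 |J1
#3 |I1
#4 |J2
#5 |J2
#6 |J1

#4 →J2  (Se1 (Se) sets effort on bond)
#2 →J1  (C1 outputs effort q/C1)
#3 →I1  (I1 integral (f out))
#0 →J1  (1-jn J1 has f-setter on 3)
#6 →J1  (J1 flow already set via bond 3)
#1 →TF1  (TF1 one-in-one-out from 0)
#5 →J2  (common-f at J2 fixed by 1)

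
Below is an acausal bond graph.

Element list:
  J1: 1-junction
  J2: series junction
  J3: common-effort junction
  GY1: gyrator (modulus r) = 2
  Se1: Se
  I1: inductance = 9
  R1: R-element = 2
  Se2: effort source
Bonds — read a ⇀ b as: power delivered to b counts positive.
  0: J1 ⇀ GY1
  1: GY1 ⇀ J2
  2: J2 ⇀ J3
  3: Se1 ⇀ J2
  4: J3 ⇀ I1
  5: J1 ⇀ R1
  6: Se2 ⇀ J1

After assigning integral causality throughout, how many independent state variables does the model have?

1  (I1 all integral)

#3 |J2  (Se1 fixes effort; stroke away)
#6 |J1  (Se2: effort source, stroke at far end)
#4 |I1  (I1: I, integral causality)
#2 |J3  (J3 needs exactly one e-in)
#1 |J2  (J2 flow already set via bond 2)
#0 |J1  (GY GY1: same side as bond 1)
#5 |R1  (J1: last free bond brings flow in)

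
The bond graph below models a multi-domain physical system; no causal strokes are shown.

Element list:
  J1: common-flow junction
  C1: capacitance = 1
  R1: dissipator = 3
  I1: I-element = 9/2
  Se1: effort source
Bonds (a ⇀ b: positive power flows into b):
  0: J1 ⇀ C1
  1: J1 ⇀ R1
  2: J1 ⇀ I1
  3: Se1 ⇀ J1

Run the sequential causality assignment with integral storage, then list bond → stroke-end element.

#3 →J1  (Se1 fixes effort; stroke away)
#0 →J1  (C1 integral (e out))
#2 →I1  (prefer integral on I1)
#1 →J1  (common-f at J1 fixed by 2)

b0 stroke at J1
b1 stroke at J1
b2 stroke at I1
b3 stroke at J1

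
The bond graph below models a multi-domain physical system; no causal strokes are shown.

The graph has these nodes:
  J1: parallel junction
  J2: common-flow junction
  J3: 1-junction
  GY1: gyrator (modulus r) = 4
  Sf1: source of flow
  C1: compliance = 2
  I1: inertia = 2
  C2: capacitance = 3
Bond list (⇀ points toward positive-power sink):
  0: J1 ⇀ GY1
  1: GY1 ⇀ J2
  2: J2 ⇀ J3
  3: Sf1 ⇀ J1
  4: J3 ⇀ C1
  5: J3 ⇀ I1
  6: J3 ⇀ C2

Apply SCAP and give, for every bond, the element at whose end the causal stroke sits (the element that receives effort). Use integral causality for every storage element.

b0 →J1
b1 →J2
b2 →J3
b3 →Sf1
b4 →J3
b5 →I1
b6 →J3

b3 stroke→Sf1  (Sf1 (Sf) sets flow on bond)
b0 stroke→J1  (J1: last free bond brings effort in)
b1 stroke→J2  (GY1: gyrator matches bond 0)
b2 stroke→J3  (J2 needs exactly one f-in)
b4 stroke→J3  (C1: C, integral causality)
b5 stroke→I1  (I1 integral (f out))
b6 stroke→J3  (J3 flow already set via bond 5)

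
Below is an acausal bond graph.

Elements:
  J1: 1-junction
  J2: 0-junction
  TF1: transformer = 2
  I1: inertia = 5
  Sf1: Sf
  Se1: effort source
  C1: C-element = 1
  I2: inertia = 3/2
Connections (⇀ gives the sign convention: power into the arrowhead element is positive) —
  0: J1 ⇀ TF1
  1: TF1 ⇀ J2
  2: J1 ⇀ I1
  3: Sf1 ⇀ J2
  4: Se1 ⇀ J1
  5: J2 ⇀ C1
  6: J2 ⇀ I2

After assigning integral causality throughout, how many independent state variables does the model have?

#3 |Sf1  (Sf1 fixes flow; stroke at Sf1)
#4 |J1  (Se1 fixes effort; stroke away)
#2 |I1  (I1: I, integral causality)
#0 |J1  (common-f at J1 fixed by 2)
#1 |TF1  (through TF1, causality passes straight; one stroke at TF1)
#5 |J2  (prefer integral on C1)
#6 |I2  (common-e at J2 fixed by 5)

3  (C1, I1, I2 all integral)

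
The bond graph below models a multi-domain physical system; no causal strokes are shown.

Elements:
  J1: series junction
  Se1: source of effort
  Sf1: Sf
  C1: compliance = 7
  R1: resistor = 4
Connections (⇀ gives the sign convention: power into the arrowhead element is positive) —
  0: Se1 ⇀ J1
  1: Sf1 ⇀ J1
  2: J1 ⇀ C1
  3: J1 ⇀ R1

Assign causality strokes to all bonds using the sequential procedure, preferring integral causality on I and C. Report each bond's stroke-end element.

β0 stroke at J1
β1 stroke at Sf1
β2 stroke at J1
β3 stroke at J1

b0 stroke at J1  (Se1 (Se) sets effort on bond)
b1 stroke at Sf1  (Sf1 fixes flow; stroke at Sf1)
b2 stroke at J1  (1-jn J1 has f-setter on 1)
b3 stroke at J1  (common-f at J1 fixed by 1)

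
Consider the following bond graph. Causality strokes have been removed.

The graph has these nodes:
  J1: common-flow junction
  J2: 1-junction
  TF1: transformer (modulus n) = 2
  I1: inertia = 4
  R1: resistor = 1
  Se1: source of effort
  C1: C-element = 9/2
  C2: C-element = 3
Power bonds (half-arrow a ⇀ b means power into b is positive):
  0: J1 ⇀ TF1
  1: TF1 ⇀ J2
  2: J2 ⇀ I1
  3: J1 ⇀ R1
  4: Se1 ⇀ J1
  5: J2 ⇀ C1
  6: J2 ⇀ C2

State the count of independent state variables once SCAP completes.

β4 |J1  (Se1 (Se) sets effort on bond)
β2 |I1  (prefer integral on I1)
β1 |J2  (J2 flow already set via bond 2)
β5 |J2  (J2: bond 2 brought flow, rest push out)
β6 |J2  (1-jn J2 has f-setter on 2)
β0 |TF1  (TF1: transformer flips bond 1)
β3 |J1  (1-jn J1 has f-setter on 0)

3  (C1, C2, I1 all integral)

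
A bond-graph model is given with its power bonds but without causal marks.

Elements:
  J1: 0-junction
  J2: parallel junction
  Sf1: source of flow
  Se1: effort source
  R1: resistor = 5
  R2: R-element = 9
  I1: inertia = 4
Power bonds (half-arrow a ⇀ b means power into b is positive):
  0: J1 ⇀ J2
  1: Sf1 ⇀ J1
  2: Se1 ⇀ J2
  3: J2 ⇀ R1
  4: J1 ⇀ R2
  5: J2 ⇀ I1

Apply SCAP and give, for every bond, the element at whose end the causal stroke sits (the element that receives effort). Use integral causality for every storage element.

bond 0 →J1
bond 1 →Sf1
bond 2 →J2
bond 3 →R1
bond 4 →R2
bond 5 →I1

#1 →Sf1  (Sf1 (Sf) sets flow on bond)
#2 →J2  (Se1: effort source, stroke at far end)
#0 →J1  (J2 effort already set via bond 2)
#3 →R1  (J2 effort already set via bond 2)
#5 →I1  (J2 effort already set via bond 2)
#4 →R2  (J1 effort already set via bond 0)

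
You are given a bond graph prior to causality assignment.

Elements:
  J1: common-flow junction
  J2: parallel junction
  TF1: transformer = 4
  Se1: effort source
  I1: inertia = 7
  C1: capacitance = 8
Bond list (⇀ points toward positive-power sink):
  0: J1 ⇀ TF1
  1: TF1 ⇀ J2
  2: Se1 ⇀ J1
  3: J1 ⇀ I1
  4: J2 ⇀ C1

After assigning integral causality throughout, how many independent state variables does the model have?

bond 2 stroke at J1  (Se1 fixes effort; stroke away)
bond 3 stroke at I1  (prefer integral on I1)
bond 0 stroke at J1  (J1 flow already set via bond 3)
bond 1 stroke at TF1  (TF TF1: opposite of bond 0)
bond 4 stroke at J2  (J2 needs exactly one e-in)

2  (C1, I1 all integral)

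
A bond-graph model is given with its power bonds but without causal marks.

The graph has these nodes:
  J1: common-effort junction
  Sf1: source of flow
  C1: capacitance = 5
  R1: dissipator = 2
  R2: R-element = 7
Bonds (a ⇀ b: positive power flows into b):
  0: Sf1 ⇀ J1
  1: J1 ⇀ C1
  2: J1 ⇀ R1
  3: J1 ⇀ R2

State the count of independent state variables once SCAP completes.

1  (C1 all integral)

bond 0 |Sf1  (Sf1: flow source, stroke at near end)
bond 1 |J1  (prefer integral on C1)
bond 2 |R1  (J1: bond 1 brought effort, rest push out)
bond 3 |R2  (J1: bond 1 brought effort, rest push out)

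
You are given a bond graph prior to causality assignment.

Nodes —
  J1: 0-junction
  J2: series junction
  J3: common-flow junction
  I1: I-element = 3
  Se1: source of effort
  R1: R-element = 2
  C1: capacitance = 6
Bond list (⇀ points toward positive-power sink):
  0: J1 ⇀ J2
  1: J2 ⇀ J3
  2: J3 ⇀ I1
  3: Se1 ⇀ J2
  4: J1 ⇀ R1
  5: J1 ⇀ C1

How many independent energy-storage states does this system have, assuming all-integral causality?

2  (C1, I1 all integral)

β3 →J2  (Se1 fixes effort; stroke away)
β2 →I1  (I1 outputs flow p/I1)
β1 →J3  (common-f at J3 fixed by 2)
β0 →J2  (J2 flow already set via bond 1)
β5 →J1  (C1 outputs effort q/C1)
β4 →R1  (common-e at J1 fixed by 5)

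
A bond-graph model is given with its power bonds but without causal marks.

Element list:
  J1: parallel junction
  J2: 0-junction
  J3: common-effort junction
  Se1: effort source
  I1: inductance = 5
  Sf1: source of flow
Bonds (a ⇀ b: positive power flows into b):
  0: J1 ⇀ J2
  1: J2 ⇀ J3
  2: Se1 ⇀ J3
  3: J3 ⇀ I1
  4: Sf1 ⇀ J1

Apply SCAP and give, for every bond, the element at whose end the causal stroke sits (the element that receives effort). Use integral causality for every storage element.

#0 stroke at J1
#1 stroke at J2
#2 stroke at J3
#3 stroke at I1
#4 stroke at Sf1

bond 2 |J3  (Se1 fixes effort; stroke away)
bond 4 |Sf1  (source Sf1 imposes f)
bond 0 |J1  (J1 needs exactly one e-in)
bond 1 |J2  (only one effort-in slot at J2)
bond 3 |I1  (0-jn J3 has e-setter on 2)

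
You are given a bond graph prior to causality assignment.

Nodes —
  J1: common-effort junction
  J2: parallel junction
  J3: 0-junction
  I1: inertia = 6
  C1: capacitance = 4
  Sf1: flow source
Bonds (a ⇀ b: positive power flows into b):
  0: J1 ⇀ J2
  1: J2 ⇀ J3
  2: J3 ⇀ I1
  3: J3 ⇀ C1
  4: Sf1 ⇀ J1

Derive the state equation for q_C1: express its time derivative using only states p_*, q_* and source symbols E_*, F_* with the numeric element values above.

dq_C1/dt = F_Sf1 - p_I1/6

β4 stroke→Sf1  (Sf1 (Sf) sets flow on bond)
β0 stroke→J1  (only one effort-in slot at J1)
β1 stroke→J2  (J2: last free bond brings effort in)
β2 stroke→I1  (I1: I, integral causality)
β3 stroke→J3  (only one effort-in slot at J3)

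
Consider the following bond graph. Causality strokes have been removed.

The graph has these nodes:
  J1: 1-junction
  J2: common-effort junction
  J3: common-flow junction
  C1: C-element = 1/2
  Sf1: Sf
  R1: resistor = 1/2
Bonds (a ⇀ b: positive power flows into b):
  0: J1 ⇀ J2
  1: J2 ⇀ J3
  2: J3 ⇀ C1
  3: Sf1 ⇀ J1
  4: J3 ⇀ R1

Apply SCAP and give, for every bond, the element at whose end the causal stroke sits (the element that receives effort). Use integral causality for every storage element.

b0 →J1
b1 →J2
b2 →J3
b3 →Sf1
b4 →J3

bond 3 stroke at Sf1  (Sf1: flow source, stroke at near end)
bond 0 stroke at J1  (J1 flow already set via bond 3)
bond 1 stroke at J2  (J2 needs exactly one e-in)
bond 2 stroke at J3  (J3 flow already set via bond 1)
bond 4 stroke at J3  (1-jn J3 has f-setter on 1)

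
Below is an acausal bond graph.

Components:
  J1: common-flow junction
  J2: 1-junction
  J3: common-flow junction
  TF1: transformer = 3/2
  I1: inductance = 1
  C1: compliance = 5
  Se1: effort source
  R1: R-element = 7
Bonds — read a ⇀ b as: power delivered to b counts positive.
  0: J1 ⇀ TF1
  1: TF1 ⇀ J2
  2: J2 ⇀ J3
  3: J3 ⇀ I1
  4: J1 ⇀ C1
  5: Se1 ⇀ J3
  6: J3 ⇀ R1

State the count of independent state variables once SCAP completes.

2  (C1, I1 all integral)

β5 stroke→J3  (Se1 (Se) sets effort on bond)
β3 stroke→I1  (I1 outputs flow p/I1)
β2 stroke→J3  (1-jn J3 has f-setter on 3)
β6 stroke→J3  (J3: bond 3 brought flow, rest push out)
β1 stroke→J2  (J2 flow already set via bond 2)
β0 stroke→TF1  (TF1: transformer flips bond 1)
β4 stroke→J1  (J1 flow already set via bond 0)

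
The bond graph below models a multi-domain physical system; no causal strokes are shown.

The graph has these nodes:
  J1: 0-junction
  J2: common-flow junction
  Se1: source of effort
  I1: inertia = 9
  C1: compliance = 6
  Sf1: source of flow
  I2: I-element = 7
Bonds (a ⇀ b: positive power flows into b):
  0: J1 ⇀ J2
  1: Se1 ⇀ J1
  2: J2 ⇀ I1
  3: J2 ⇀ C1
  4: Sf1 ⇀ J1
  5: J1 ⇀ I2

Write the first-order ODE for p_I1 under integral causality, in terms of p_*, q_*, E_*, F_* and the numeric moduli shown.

dp_I1/dt = E_Se1 - q_C1/6

#1 stroke→J1  (Se1 (Se) sets effort on bond)
#4 stroke→Sf1  (Sf1 (Sf) sets flow on bond)
#0 stroke→J2  (J1 effort already set via bond 1)
#5 stroke→I2  (J1: bond 1 brought effort, rest push out)
#2 stroke→I1  (prefer integral on I1)
#3 stroke→J2  (J2 flow already set via bond 2)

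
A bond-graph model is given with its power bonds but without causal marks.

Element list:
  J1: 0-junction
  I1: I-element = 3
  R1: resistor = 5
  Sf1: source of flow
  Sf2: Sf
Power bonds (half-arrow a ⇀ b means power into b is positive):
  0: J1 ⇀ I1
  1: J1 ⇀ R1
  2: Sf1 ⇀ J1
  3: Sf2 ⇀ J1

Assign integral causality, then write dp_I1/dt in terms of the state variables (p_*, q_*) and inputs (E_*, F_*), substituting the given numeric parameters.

#2 stroke→Sf1  (Sf1 fixes flow; stroke at Sf1)
#3 stroke→Sf2  (Sf2: flow source, stroke at near end)
#0 stroke→I1  (I1 outputs flow p/I1)
#1 stroke→J1  (J1: last free bond brings effort in)

dp_I1/dt = 5*F_Sf1 + 5*F_Sf2 - 5*p_I1/3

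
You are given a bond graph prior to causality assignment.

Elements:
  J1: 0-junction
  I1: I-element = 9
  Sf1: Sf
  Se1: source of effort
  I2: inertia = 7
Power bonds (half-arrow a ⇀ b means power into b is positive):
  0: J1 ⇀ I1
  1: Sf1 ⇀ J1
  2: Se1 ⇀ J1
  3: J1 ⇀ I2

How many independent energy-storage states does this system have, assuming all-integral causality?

2  (I1, I2 all integral)

b1 stroke at Sf1  (Sf1 fixes flow; stroke at Sf1)
b2 stroke at J1  (source Se1 imposes e)
b0 stroke at I1  (J1: bond 2 brought effort, rest push out)
b3 stroke at I2  (J1: bond 2 brought effort, rest push out)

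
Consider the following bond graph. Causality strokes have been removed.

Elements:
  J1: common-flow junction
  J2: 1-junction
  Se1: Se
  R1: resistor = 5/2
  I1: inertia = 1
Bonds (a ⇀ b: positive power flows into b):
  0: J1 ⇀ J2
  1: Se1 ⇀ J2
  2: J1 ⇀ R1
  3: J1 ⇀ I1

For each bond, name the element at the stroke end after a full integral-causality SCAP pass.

bond 1 stroke at J2  (source Se1 imposes e)
bond 0 stroke at J1  (J2 needs exactly one f-in)
bond 3 stroke at I1  (I1: I, integral causality)
bond 2 stroke at J1  (J1: bond 3 brought flow, rest push out)

b0 stroke→J1
b1 stroke→J2
b2 stroke→J1
b3 stroke→I1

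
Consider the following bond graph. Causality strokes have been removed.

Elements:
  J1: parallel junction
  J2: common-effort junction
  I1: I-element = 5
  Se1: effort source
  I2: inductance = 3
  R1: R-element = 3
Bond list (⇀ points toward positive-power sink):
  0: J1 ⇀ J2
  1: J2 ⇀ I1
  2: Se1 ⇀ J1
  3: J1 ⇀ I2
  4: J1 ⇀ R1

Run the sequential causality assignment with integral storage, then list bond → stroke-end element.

β2 stroke→J1  (source Se1 imposes e)
β0 stroke→J2  (J1 effort already set via bond 2)
β3 stroke→I2  (J1: bond 2 brought effort, rest push out)
β4 stroke→R1  (J1 effort already set via bond 2)
β1 stroke→I1  (common-e at J2 fixed by 0)

#0 →J2
#1 →I1
#2 →J1
#3 →I2
#4 →R1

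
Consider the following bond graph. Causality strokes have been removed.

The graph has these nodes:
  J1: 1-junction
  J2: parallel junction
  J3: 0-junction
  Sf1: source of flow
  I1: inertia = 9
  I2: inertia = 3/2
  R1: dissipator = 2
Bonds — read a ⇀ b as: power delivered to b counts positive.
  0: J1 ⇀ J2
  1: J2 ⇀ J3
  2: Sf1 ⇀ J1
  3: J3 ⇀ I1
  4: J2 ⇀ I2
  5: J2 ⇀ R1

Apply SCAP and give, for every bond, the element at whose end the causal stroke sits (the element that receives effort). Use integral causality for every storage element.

b0 |J1
b1 |J3
b2 |Sf1
b3 |I1
b4 |I2
b5 |J2

bond 2 stroke→Sf1  (Sf1 (Sf) sets flow on bond)
bond 0 stroke→J1  (J1 flow already set via bond 2)
bond 3 stroke→I1  (prefer integral on I1)
bond 1 stroke→J3  (J3 needs exactly one e-in)
bond 4 stroke→I2  (I2 outputs flow p/I2)
bond 5 stroke→J2  (J2 needs exactly one e-in)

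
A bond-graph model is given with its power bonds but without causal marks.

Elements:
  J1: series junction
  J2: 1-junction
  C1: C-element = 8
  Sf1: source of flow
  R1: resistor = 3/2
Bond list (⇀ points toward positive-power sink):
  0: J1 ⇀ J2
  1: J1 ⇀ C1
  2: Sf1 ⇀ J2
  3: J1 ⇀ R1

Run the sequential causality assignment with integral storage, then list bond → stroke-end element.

b0 stroke→J2
b1 stroke→J1
b2 stroke→Sf1
b3 stroke→J1

b2 stroke→Sf1  (Sf1 fixes flow; stroke at Sf1)
b0 stroke→J2  (J2 flow already set via bond 2)
b1 stroke→J1  (1-jn J1 has f-setter on 0)
b3 stroke→J1  (common-f at J1 fixed by 0)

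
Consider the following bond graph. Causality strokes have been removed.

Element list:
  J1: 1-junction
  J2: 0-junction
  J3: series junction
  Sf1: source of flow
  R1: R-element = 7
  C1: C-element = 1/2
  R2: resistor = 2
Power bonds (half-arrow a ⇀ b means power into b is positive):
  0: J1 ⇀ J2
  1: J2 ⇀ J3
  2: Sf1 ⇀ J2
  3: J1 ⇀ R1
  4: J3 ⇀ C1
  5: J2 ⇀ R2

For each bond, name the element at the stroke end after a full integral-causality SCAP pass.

b2 stroke→Sf1  (Sf1 fixes flow; stroke at Sf1)
b4 stroke→J3  (prefer integral on C1)
b1 stroke→J2  (J3: last free bond brings flow in)
b0 stroke→J1  (0-jn J2 has e-setter on 1)
b5 stroke→R2  (J2 effort already set via bond 1)
b3 stroke→R1  (J1 needs exactly one f-in)

β0 stroke→J1
β1 stroke→J2
β2 stroke→Sf1
β3 stroke→R1
β4 stroke→J3
β5 stroke→R2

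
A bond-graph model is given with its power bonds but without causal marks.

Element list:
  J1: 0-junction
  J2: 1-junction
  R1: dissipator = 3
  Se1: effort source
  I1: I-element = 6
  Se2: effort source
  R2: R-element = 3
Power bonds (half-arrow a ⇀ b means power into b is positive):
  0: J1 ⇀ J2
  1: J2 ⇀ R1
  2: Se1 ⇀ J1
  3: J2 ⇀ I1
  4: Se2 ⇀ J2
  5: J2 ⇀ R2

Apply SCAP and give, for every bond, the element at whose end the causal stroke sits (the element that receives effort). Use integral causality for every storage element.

bond 0 stroke at J2
bond 1 stroke at J2
bond 2 stroke at J1
bond 3 stroke at I1
bond 4 stroke at J2
bond 5 stroke at J2

β2 stroke→J1  (Se1 (Se) sets effort on bond)
β4 stroke→J2  (source Se2 imposes e)
β0 stroke→J2  (common-e at J1 fixed by 2)
β3 stroke→I1  (I1 integral (f out))
β1 stroke→J2  (J2: bond 3 brought flow, rest push out)
β5 stroke→J2  (J2: bond 3 brought flow, rest push out)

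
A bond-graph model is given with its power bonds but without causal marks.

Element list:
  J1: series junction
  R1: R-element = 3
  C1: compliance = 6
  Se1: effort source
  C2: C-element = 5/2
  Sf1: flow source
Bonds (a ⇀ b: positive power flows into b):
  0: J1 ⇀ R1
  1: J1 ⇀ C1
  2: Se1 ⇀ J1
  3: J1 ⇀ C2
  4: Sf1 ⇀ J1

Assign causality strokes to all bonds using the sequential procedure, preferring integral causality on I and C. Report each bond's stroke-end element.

b0 |J1
b1 |J1
b2 |J1
b3 |J1
b4 |Sf1

b2 stroke at J1  (Se1 (Se) sets effort on bond)
b4 stroke at Sf1  (source Sf1 imposes f)
b0 stroke at J1  (J1: bond 4 brought flow, rest push out)
b1 stroke at J1  (1-jn J1 has f-setter on 4)
b3 stroke at J1  (1-jn J1 has f-setter on 4)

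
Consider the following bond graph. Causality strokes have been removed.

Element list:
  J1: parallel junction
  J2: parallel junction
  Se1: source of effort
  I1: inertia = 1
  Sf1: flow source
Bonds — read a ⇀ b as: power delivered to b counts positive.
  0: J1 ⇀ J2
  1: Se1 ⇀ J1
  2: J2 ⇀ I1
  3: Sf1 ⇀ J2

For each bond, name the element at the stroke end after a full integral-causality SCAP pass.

bond 0 |J2
bond 1 |J1
bond 2 |I1
bond 3 |Sf1

#1 stroke at J1  (Se1 (Se) sets effort on bond)
#3 stroke at Sf1  (Sf1 fixes flow; stroke at Sf1)
#0 stroke at J2  (J1: bond 1 brought effort, rest push out)
#2 stroke at I1  (J2 effort already set via bond 0)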